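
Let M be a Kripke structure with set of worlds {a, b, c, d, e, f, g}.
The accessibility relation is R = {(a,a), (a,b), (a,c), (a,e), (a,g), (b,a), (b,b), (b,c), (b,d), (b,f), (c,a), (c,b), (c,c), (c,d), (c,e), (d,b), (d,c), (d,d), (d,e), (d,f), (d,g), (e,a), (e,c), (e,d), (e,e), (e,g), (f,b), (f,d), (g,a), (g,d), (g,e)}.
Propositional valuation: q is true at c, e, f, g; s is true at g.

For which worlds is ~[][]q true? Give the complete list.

Let φ = ~[][]q. Evaluate φ at each world:
  a (successors {a, b, c, e, g}): φ is true.
  b (successors {a, b, c, d, f}): φ is true.
  c (successors {a, b, c, d, e}): φ is true.
  d (successors {b, c, d, e, f, g}): φ is true.
  e (successors {a, c, d, e, g}): φ is true.
  f (successors {b, d}): φ is true.
  g (successors {a, d, e}): φ is true.
For instance, at d:
  At d: [][]q is false, so ~[][]q is true.
    At d: [][]q requires []q at every successor {b, c, d, e, f, g}.
      []q fails at b, so [][]q is false at d.
Satisfying worlds: {a, b, c, d, e, f, g}

a, b, c, d, e, f, g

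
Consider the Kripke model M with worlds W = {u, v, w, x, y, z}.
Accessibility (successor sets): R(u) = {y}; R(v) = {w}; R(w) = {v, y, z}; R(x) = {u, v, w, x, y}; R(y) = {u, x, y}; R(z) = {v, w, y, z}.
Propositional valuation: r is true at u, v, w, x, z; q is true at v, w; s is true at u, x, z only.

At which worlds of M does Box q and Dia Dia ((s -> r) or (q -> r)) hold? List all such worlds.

Recall that Box ψ holds at a world iff ψ holds at every accessible world, and Dia ψ holds iff ψ holds at some accessible world.
Let φ = Box q and Dia Dia ((s -> r) or (q -> r)). Evaluate φ at each world:
  u (successors {y}): φ is false.
  v (successors {w}): φ is true.
  w (successors {v, y, z}): φ is false.
  x (successors {u, v, w, x, y}): φ is false.
  y (successors {u, x, y}): φ is false.
  z (successors {v, w, y, z}): φ is false.
For instance, at x:
  At x: Box q is false, Dia Dia ((s -> r) or (q -> r)) is true, so Box q and Dia Dia ((s -> r) or (q -> r)) is false.
    At x: Box q requires q at every successor {u, v, w, x, y}.
      q fails at u, so Box q is false at x.
    At x: Dia Dia ((s -> r) or (q -> r)) requires Dia ((s -> r) or (q -> r)) at some successor in {u, v, w, x, y}.
      Dia ((s -> r) or (q -> r)) holds at u, so Dia Dia ((s -> r) or (q -> r)) is true at x.
Satisfying worlds: {v}

v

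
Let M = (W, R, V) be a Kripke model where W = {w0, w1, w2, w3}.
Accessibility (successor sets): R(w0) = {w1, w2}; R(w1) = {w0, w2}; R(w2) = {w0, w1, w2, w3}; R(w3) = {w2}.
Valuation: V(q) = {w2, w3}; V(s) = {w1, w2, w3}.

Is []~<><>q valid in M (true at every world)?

No

Let φ = []~<><>q. Evaluate φ at each world:
  w0 (successors {w1, w2}): φ is false.
  w1 (successors {w0, w2}): φ is false.
  w2 (successors {w0, w1, w2, w3}): φ is false.
  w3 (successors {w2}): φ is false.
Detail at w0 (counterexample):
  At w0: []~<><>q requires ~<><>q at every successor {w1, w2}.
    ~<><>q fails at w1, so []~<><>q is false at w0.
      At w1: <><>q is true, so ~<><>q is false.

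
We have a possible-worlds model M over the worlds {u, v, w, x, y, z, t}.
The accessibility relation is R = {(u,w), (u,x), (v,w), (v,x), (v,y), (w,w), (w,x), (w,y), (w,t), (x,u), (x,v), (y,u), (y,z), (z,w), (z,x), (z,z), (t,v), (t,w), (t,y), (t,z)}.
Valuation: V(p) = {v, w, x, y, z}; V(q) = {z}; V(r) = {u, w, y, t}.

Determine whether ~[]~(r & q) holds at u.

Recall that []ψ holds at a world iff ψ holds at every accessible world, and <>ψ holds iff ψ holds at some accessible world.
At u: []~(r & q) is true, so ~[]~(r & q) is false.
  At u: []~(r & q) requires ~(r & q) at every successor {w, x}.
    At w: ~(r & q) is true.
    At x: ~(r & q) is true.
  So []~(r & q) is true at u.

No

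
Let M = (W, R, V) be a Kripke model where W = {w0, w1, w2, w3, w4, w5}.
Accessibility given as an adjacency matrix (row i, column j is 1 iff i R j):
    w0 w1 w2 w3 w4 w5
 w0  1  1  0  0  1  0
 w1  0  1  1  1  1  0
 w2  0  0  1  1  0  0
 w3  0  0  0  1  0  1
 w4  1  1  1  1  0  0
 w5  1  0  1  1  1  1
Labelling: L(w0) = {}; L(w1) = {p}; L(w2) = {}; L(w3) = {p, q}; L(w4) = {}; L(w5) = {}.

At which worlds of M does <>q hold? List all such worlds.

w1, w2, w3, w4, w5

Let φ = <>q. Evaluate φ at each world:
  w0 (successors {w0, w1, w4}): φ is false.
  w1 (successors {w1, w2, w3, w4}): φ is true.
  w2 (successors {w2, w3}): φ is true.
  w3 (successors {w3, w5}): φ is true.
  w4 (successors {w0, w1, w2, w3}): φ is true.
  w5 (successors {w0, w2, w3, w4, w5}): φ is true.
For instance, at w0:
  At w0: <>q requires q at some successor in {w0, w1, w4}.
    At w0: q is false.
    At w1: q is false.
    At w4: q is false.
  So <>q is false at w0.
Satisfying worlds: {w1, w2, w3, w4, w5}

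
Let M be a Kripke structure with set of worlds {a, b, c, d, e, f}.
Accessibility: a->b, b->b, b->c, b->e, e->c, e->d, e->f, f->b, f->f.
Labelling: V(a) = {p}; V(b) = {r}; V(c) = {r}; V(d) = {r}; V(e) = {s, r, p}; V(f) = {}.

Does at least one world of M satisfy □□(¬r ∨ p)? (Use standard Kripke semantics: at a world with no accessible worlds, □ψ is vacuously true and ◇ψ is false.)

Let φ = □□(¬r ∨ p). Evaluate φ at each world:
  a (successors {b}): φ is false.
  b (successors {b, c, e}): φ is false.
  c (successors ∅): φ is true.
  d (successors ∅): φ is true.
  e (successors {c, d, f}): φ is false.
  f (successors {b, f}): φ is false.
Detail at c (witness):
  At c: no accessible worlds, so □□(¬r ∨ p) holds vacuously.

Yes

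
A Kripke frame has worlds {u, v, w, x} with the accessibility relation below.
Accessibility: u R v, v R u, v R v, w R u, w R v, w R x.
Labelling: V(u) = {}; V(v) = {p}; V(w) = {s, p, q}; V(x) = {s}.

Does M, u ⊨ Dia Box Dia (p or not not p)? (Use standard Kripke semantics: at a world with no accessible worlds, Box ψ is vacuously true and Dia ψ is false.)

At u: Dia Box Dia (p or not not p) requires Box Dia (p or not not p) at some successor in {v}.
  Box Dia (p or not not p) holds at v, so Dia Box Dia (p or not not p) is true at u.
    At v: Box Dia (p or not not p) requires Dia (p or not not p) at every successor {u, v}.
      At u: Dia (p or not not p) is true.
      At v: Dia (p or not not p) is true.
    So Box Dia (p or not not p) is true at v.

Yes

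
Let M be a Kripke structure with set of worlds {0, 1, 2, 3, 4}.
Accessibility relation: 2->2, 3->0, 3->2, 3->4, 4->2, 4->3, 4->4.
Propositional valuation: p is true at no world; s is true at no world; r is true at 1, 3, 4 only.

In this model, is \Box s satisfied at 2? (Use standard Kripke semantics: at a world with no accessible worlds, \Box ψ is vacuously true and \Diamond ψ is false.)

No

At 2: \Box s requires s at every successor {2}.
  s fails at 2, so \Box s is false at 2.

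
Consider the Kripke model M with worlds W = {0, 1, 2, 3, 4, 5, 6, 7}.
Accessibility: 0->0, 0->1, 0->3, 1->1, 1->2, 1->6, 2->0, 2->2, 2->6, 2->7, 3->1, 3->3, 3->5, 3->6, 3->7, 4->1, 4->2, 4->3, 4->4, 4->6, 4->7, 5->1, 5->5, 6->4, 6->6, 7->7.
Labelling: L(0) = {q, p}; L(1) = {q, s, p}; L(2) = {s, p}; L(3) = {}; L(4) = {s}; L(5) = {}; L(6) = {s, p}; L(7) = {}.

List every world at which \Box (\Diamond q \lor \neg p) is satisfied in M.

0, 5, 7

Recall that \Box ψ holds at a world iff ψ holds at every accessible world, and \Diamond ψ holds iff ψ holds at some accessible world.
Let φ = \Box (\Diamond q \lor \neg p). Evaluate φ at each world:
  0 (successors {0, 1, 3}): φ is true.
  1 (successors {1, 2, 6}): φ is false.
  2 (successors {0, 2, 6, 7}): φ is false.
  3 (successors {1, 3, 5, 6, 7}): φ is false.
  4 (successors {1, 2, 3, 4, 6, 7}): φ is false.
  5 (successors {1, 5}): φ is true.
  6 (successors {4, 6}): φ is false.
  7 (successors {7}): φ is true.
For instance, at 2:
  At 2: \Box (\Diamond q \lor \neg p) requires \Diamond q \lor \neg p at every successor {0, 2, 6, 7}.
    \Diamond q \lor \neg p fails at 6, so \Box (\Diamond q \lor \neg p) is false at 2.
      At 6: \Diamond q is false, \neg p is false, so \Diamond q \lor \neg p is false.
Satisfying worlds: {0, 5, 7}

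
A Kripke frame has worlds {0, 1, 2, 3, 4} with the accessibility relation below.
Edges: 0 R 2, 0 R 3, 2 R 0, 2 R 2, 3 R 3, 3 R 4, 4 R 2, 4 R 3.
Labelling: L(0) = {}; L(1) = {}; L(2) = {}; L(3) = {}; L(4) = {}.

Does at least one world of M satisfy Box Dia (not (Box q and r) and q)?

Yes

Let φ = Box Dia (not (Box q and r) and q). Evaluate φ at each world:
  0 (successors {2, 3}): φ is false.
  1 (successors ∅): φ is true.
  2 (successors {0, 2}): φ is false.
  3 (successors {3, 4}): φ is false.
  4 (successors {2, 3}): φ is false.
Detail at 1 (witness):
  At 1: no accessible worlds, so Box Dia (not (Box q and r) and q) holds vacuously.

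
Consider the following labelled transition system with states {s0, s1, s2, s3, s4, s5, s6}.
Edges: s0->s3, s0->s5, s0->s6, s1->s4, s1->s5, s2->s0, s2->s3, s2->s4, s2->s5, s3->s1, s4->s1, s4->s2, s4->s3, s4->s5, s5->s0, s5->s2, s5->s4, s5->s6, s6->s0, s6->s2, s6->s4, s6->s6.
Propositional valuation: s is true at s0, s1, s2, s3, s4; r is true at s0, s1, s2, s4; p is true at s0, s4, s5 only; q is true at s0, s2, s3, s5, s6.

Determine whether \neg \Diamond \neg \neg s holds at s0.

No

Recall that \Diamond ψ holds at a world iff ψ holds at some accessible world.
At s0: \Diamond \neg \neg s is true, so \neg \Diamond \neg \neg s is false.
  At s0: \Diamond \neg \neg s requires \neg \neg s at some successor in {s3, s5, s6}.
    \neg \neg s holds at s3, so \Diamond \neg \neg s is true at s0.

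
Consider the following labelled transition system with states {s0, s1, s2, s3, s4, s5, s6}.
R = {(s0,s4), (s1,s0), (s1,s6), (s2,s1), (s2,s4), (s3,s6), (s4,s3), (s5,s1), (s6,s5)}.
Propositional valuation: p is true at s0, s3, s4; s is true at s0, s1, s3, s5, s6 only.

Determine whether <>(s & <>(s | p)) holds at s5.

Yes

At s5: <>(s & <>(s | p)) requires s & <>(s | p) at some successor in {s1}.
  s & <>(s | p) holds at s1, so <>(s & <>(s | p)) is true at s5.
    At s1: s is true, <>(s | p) is true, so s & <>(s | p) is true.
      At s1: <>(s | p) requires s | p at some successor in {s0, s6}.
        s | p holds at s0, so <>(s | p) is true at s1.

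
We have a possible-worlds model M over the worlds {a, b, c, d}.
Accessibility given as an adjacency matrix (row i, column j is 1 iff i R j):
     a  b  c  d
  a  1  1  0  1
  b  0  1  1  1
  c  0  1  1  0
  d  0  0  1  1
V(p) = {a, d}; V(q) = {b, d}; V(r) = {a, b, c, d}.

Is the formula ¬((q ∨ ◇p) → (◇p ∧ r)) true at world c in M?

At c: (q ∨ ◇p) → (◇p ∧ r) is true, so ¬((q ∨ ◇p) → (◇p ∧ r)) is false.
  At c: q ∨ ◇p is false, ◇p ∧ r is false, so (q ∨ ◇p) → (◇p ∧ r) is true.
    At c: q is false, ◇p is false, so q ∨ ◇p is false.
      At c: ◇p requires p at some successor in {b, c}.
        At b: p is false.
        At c: p is false.
      So ◇p is false at c.
    At c: ◇p is false, r is true, so ◇p ∧ r is false.
      At c: ◇p requires p at some successor in {b, c}.
        At b: p is false.
        At c: p is false.
      So ◇p is false at c.

No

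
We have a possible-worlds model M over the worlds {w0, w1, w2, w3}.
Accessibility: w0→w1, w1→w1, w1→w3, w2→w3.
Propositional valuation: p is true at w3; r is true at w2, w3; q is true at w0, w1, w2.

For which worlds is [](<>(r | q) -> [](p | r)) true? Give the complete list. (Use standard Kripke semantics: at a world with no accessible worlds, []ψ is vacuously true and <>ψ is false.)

w2, w3

Recall that []ψ holds at a world iff ψ holds at every accessible world, and <>ψ holds iff ψ holds at some accessible world.
Let φ = [](<>(r | q) -> [](p | r)). Evaluate φ at each world:
  w0 (successors {w1}): φ is false.
  w1 (successors {w1, w3}): φ is false.
  w2 (successors {w3}): φ is true.
  w3 (successors ∅): φ is true.
For instance, at w1:
  At w1: [](<>(r | q) -> [](p | r)) requires <>(r | q) -> [](p | r) at every successor {w1, w3}.
    <>(r | q) -> [](p | r) fails at w1, so [](<>(r | q) -> [](p | r)) is false at w1.
      At w1: <>(r | q) is true, [](p | r) is false, so <>(r | q) -> [](p | r) is false.
Satisfying worlds: {w2, w3}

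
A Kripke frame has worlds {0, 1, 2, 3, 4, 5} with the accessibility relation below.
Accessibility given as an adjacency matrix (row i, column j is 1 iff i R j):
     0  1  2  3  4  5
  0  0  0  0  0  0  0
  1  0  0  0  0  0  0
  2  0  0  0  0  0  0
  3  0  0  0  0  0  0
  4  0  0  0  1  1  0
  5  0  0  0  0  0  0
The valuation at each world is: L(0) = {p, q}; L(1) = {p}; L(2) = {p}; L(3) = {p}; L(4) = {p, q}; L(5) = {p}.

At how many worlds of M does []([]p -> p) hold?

Let φ = []([]p -> p). Evaluate φ at each world:
  0 (successors ∅): φ is true.
  1 (successors ∅): φ is true.
  2 (successors ∅): φ is true.
  3 (successors ∅): φ is true.
  4 (successors {3, 4}): φ is true.
  5 (successors ∅): φ is true.
For instance, at 4:
  At 4: []([]p -> p) requires []p -> p at every successor {3, 4}.
      At 3: []p is true, p is true, so []p -> p is true.
      At 4: []p is true, p is true, so []p -> p is true.
  So []([]p -> p) is true at 4.
Satisfying worlds: {0, 1, 2, 3, 4, 5}

6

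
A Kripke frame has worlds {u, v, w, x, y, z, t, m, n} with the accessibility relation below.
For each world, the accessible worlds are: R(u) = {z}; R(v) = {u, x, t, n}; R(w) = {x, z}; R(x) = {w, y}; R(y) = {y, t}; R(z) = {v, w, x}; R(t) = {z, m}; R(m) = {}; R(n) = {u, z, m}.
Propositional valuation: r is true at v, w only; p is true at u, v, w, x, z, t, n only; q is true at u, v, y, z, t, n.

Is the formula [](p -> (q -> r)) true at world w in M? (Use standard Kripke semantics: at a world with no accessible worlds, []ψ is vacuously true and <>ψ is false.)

No

Recall that []ψ holds at a world iff ψ holds at every accessible world, and <>ψ holds iff ψ holds at some accessible world.
At w: [](p -> (q -> r)) requires p -> (q -> r) at every successor {x, z}.
  p -> (q -> r) fails at z, so [](p -> (q -> r)) is false at w.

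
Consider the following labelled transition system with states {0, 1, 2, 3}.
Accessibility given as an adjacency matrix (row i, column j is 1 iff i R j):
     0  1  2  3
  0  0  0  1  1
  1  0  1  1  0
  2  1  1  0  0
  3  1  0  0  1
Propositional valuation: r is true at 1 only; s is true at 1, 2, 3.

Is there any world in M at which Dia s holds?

Yes

Let φ = Dia s. Evaluate φ at each world:
  0 (successors {2, 3}): φ is true.
  1 (successors {1, 2}): φ is true.
  2 (successors {0, 1}): φ is true.
  3 (successors {0, 3}): φ is true.
Detail at 0 (witness):
  At 0: Dia s requires s at some successor in {2, 3}.
    s holds at 2, so Dia s is true at 0.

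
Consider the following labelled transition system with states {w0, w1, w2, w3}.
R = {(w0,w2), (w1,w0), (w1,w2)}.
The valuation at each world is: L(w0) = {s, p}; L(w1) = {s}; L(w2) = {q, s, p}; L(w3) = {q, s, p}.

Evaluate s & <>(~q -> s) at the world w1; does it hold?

At w1: s is true, <>(~q -> s) is true, so s & <>(~q -> s) is true.
  At w1: <>(~q -> s) requires ~q -> s at some successor in {w0, w2}.
    ~q -> s holds at w0, so <>(~q -> s) is true at w1.

Yes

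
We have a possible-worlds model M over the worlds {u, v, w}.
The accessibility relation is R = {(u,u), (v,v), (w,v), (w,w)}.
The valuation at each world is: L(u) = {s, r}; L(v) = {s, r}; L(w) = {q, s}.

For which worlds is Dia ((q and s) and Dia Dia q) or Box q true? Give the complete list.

w

Let φ = Dia ((q and s) and Dia Dia q) or Box q. Evaluate φ at each world:
  u (successors {u}): φ is false.
  v (successors {v}): φ is false.
  w (successors {v, w}): φ is true.
For instance, at w:
  At w: Dia ((q and s) and Dia Dia q) is true, Box q is false, so Dia ((q and s) and Dia Dia q) or Box q is true.
    At w: Dia ((q and s) and Dia Dia q) requires (q and s) and Dia Dia q at some successor in {v, w}.
      (q and s) and Dia Dia q holds at w, so Dia ((q and s) and Dia Dia q) is true at w.
    At w: Box q requires q at every successor {v, w}.
      q fails at v, so Box q is false at w.
Satisfying worlds: {w}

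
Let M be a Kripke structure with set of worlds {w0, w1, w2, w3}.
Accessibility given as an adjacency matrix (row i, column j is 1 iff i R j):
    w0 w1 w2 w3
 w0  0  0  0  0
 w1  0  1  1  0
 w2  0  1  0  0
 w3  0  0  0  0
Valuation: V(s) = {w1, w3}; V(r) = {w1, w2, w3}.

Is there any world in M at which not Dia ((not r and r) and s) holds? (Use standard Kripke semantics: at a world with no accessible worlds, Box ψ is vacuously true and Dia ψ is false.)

Yes

Let φ = not Dia ((not r and r) and s). Evaluate φ at each world:
  w0 (successors ∅): φ is true.
  w1 (successors {w1, w2}): φ is true.
  w2 (successors {w1}): φ is true.
  w3 (successors ∅): φ is true.
Detail at w0 (witness):
  At w0: Dia ((not r and r) and s) is false, so not Dia ((not r and r) and s) is true.
    At w0: no accessible worlds, so Dia ((not r and r) and s) is false.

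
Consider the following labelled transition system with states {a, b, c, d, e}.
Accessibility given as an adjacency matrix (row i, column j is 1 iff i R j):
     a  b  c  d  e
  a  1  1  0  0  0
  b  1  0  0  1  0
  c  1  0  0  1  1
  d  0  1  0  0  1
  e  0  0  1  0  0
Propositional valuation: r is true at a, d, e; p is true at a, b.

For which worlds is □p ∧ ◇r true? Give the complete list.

a

Let φ = □p ∧ ◇r. Evaluate φ at each world:
  a (successors {a, b}): φ is true.
  b (successors {a, d}): φ is false.
  c (successors {a, d, e}): φ is false.
  d (successors {b, e}): φ is false.
  e (successors {c}): φ is false.
For instance, at c:
  At c: □p is false, ◇r is true, so □p ∧ ◇r is false.
    At c: □p requires p at every successor {a, d, e}.
      p fails at d, so □p is false at c.
    At c: ◇r requires r at some successor in {a, d, e}.
      r holds at a, so ◇r is true at c.
Satisfying worlds: {a}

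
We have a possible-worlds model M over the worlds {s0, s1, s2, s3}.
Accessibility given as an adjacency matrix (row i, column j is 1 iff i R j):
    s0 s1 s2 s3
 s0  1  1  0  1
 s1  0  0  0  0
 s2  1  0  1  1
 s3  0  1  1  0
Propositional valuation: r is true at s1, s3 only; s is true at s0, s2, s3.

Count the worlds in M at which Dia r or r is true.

Let φ = Dia r or r. Evaluate φ at each world:
  s0 (successors {s0, s1, s3}): φ is true.
  s1 (successors ∅): φ is true.
  s2 (successors {s0, s2, s3}): φ is true.
  s3 (successors {s1, s2}): φ is true.
For instance, at s0:
  At s0: Dia r is true, r is false, so Dia r or r is true.
    At s0: Dia r requires r at some successor in {s0, s1, s3}.
      r holds at s1, so Dia r is true at s0.
Satisfying worlds: {s0, s1, s2, s3}

4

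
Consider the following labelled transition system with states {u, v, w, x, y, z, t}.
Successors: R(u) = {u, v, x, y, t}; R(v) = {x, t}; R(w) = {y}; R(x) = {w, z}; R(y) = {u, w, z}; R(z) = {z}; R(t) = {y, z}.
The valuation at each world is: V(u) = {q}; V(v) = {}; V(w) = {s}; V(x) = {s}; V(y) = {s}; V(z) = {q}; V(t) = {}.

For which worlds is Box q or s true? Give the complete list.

w, x, y, z

Let φ = Box q or s. Evaluate φ at each world:
  u (successors {u, v, x, y, t}): φ is false.
  v (successors {x, t}): φ is false.
  w (successors {y}): φ is true.
  x (successors {w, z}): φ is true.
  y (successors {u, w, z}): φ is true.
  z (successors {z}): φ is true.
  t (successors {y, z}): φ is false.
For instance, at z:
  At z: Box q is true, s is false, so Box q or s is true.
    At z: Box q requires q at every successor {z}.
      At z: q is true.
    So Box q is true at z.
Satisfying worlds: {w, x, y, z}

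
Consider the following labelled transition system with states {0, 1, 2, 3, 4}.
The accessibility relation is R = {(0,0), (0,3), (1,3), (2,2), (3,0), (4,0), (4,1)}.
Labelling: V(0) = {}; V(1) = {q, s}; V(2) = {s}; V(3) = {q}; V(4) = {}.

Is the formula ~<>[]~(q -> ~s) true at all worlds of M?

Let φ = ~<>[]~(q -> ~s). Evaluate φ at each world:
  0 (successors {0, 3}): φ is true.
  1 (successors {3}): φ is true.
  2 (successors {2}): φ is true.
  3 (successors {0}): φ is true.
  4 (successors {0, 1}): φ is true.
For instance, at 2:
  At 2: <>[]~(q -> ~s) is false, so ~<>[]~(q -> ~s) is true.
    At 2: <>[]~(q -> ~s) requires []~(q -> ~s) at some successor in {2}.
      At 2: []~(q -> ~s) is false.
    So <>[]~(q -> ~s) is false at 2.

Yes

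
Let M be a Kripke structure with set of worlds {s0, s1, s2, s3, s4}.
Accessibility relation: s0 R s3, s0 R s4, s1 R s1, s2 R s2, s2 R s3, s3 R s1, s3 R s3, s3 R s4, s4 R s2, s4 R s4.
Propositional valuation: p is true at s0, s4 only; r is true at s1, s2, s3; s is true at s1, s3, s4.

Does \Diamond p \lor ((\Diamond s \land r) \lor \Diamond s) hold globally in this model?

Yes

Let φ = \Diamond p \lor ((\Diamond s \land r) \lor \Diamond s). Evaluate φ at each world:
  s0 (successors {s3, s4}): φ is true.
  s1 (successors {s1}): φ is true.
  s2 (successors {s2, s3}): φ is true.
  s3 (successors {s1, s3, s4}): φ is true.
  s4 (successors {s2, s4}): φ is true.
For instance, at s0:
  At s0: \Diamond p is true, (\Diamond s \land r) \lor \Diamond s is true, so \Diamond p \lor ((\Diamond s \land r) \lor \Diamond s) is true.
    At s0: \Diamond p requires p at some successor in {s3, s4}.
      p holds at s4, so \Diamond p is true at s0.
    At s0: \Diamond s \land r is false, \Diamond s is true, so (\Diamond s \land r) \lor \Diamond s is true.
      At s0: \Diamond s is true, r is false, so \Diamond s \land r is false.
      At s0: \Diamond s requires s at some successor in {s3, s4}.
        s holds at s3, so \Diamond s is true at s0.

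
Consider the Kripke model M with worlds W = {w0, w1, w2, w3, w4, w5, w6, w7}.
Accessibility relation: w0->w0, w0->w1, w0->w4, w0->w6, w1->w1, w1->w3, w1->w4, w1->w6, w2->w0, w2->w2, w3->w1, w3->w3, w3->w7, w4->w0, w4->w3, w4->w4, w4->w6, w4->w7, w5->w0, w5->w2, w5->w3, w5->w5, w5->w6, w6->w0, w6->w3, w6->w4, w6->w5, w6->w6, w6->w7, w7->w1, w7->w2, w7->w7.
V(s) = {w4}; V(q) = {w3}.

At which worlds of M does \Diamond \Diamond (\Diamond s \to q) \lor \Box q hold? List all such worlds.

Let φ = \Diamond \Diamond (\Diamond s \to q) \lor \Box q. Evaluate φ at each world:
  w0 (successors {w0, w1, w4, w6}): φ is true.
  w1 (successors {w1, w3, w4, w6}): φ is true.
  w2 (successors {w0, w2}): φ is true.
  w3 (successors {w1, w3, w7}): φ is true.
  w4 (successors {w0, w3, w4, w6, w7}): φ is true.
  w5 (successors {w0, w2, w3, w5, w6}): φ is true.
  w6 (successors {w0, w3, w4, w5, w6, w7}): φ is true.
  w7 (successors {w1, w2, w7}): φ is true.
For instance, at w6:
  At w6: \Diamond \Diamond (\Diamond s \to q) is true, \Box q is false, so \Diamond \Diamond (\Diamond s \to q) \lor \Box q is true.
    At w6: \Diamond \Diamond (\Diamond s \to q) requires \Diamond (\Diamond s \to q) at some successor in {w0, w3, w4, w5, w6, w7}.
      \Diamond (\Diamond s \to q) holds at w3, so \Diamond \Diamond (\Diamond s \to q) is true at w6.
    At w6: \Box q requires q at every successor {w0, w3, w4, w5, w6, w7}.
      q fails at w0, so \Box q is false at w6.
Satisfying worlds: {w0, w1, w2, w3, w4, w5, w6, w7}

w0, w1, w2, w3, w4, w5, w6, w7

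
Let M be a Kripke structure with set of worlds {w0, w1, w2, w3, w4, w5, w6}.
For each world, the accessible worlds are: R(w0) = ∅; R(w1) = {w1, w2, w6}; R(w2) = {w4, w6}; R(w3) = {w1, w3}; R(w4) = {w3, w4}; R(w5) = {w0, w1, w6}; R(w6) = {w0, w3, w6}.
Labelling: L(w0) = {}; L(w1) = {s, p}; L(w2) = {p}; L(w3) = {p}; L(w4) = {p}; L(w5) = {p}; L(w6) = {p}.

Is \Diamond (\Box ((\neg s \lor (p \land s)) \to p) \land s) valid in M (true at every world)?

Let φ = \Diamond (\Box ((\neg s \lor (p \land s)) \to p) \land s). Evaluate φ at each world:
  w0 (successors ∅): φ is false.
  w1 (successors {w1, w2, w6}): φ is true.
  w2 (successors {w4, w6}): φ is false.
  w3 (successors {w1, w3}): φ is true.
  w4 (successors {w3, w4}): φ is false.
  w5 (successors {w0, w1, w6}): φ is true.
  w6 (successors {w0, w3, w6}): φ is false.
Detail at w0 (counterexample):
  At w0: no accessible worlds, so \Diamond (\Box ((\neg s \lor (p \land s)) \to p) \land s) is false.

No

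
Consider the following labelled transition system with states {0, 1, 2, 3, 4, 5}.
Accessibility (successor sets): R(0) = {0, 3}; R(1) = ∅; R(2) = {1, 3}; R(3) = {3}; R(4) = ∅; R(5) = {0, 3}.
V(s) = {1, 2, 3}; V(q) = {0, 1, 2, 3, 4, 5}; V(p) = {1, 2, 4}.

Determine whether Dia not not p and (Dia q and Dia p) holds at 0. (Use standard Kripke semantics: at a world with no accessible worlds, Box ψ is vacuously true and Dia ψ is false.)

No

At 0: Dia not not p is false, Dia q and Dia p is false, so Dia not not p and (Dia q and Dia p) is false.
  At 0: Dia not not p requires not not p at some successor in {0, 3}.
    At 0: not not p is false.
    At 3: not not p is false.
  So Dia not not p is false at 0.
  At 0: Dia q is true, Dia p is false, so Dia q and Dia p is false.
    At 0: Dia q requires q at some successor in {0, 3}.
      q holds at 0, so Dia q is true at 0.
    At 0: Dia p requires p at some successor in {0, 3}.
      At 0: p is false.
      At 3: p is false.
    So Dia p is false at 0.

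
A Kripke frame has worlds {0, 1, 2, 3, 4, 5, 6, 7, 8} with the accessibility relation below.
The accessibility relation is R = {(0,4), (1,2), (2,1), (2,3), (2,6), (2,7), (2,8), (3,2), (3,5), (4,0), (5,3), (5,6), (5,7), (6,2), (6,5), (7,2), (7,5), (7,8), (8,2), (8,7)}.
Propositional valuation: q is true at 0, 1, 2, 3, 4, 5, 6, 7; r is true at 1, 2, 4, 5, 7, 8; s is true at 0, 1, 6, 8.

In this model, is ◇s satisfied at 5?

Recall that ◇ψ holds at a world iff ψ holds at some accessible world.
At 5: ◇s requires s at some successor in {3, 6, 7}.
  s holds at 6, so ◇s is true at 5.

Yes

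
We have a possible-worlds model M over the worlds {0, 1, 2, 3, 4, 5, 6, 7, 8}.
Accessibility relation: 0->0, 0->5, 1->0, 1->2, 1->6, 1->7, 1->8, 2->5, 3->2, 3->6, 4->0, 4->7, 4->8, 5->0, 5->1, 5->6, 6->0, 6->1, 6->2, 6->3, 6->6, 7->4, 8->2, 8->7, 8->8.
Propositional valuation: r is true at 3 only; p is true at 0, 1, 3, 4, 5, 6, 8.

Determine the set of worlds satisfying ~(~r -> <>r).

Recall that <>ψ holds at a world iff ψ holds at some accessible world.
Let φ = ~(~r -> <>r). Evaluate φ at each world:
  0 (successors {0, 5}): φ is true.
  1 (successors {0, 2, 6, 7, 8}): φ is true.
  2 (successors {5}): φ is true.
  3 (successors {2, 6}): φ is false.
  4 (successors {0, 7, 8}): φ is true.
  5 (successors {0, 1, 6}): φ is true.
  6 (successors {0, 1, 2, 3, 6}): φ is false.
  7 (successors {4}): φ is true.
  8 (successors {2, 7, 8}): φ is true.
For instance, at 0:
  At 0: ~r -> <>r is false, so ~(~r -> <>r) is true.
    At 0: ~r is true, <>r is false, so ~r -> <>r is false.
      At 0: <>r requires r at some successor in {0, 5}.
        At 0: r is false.
        At 5: r is false.
      So <>r is false at 0.
Satisfying worlds: {0, 1, 2, 4, 5, 7, 8}

0, 1, 2, 4, 5, 7, 8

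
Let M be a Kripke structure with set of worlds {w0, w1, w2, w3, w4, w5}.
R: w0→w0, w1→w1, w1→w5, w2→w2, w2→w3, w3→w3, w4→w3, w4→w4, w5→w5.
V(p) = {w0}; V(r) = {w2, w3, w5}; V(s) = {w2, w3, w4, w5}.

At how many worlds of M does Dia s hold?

5

Recall that Dia ψ holds at a world iff ψ holds at some accessible world.
Let φ = Dia s. Evaluate φ at each world:
  w0 (successors {w0}): φ is false.
  w1 (successors {w1, w5}): φ is true.
  w2 (successors {w2, w3}): φ is true.
  w3 (successors {w3}): φ is true.
  w4 (successors {w3, w4}): φ is true.
  w5 (successors {w5}): φ is true.
For instance, at w5:
  At w5: Dia s requires s at some successor in {w5}.
    s holds at w5, so Dia s is true at w5.
Satisfying worlds: {w1, w2, w3, w4, w5}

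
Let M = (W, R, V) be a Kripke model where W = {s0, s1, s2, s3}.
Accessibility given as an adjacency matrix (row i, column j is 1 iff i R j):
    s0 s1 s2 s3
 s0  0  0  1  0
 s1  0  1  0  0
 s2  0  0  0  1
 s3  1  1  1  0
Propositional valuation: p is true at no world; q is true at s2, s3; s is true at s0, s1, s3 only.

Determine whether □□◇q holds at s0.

Yes

At s0: □□◇q requires □◇q at every successor {s2}.
    At s2: □◇q requires ◇q at every successor {s3}.
      At s3: ◇q is true.
    So □◇q is true at s2.
So □□◇q is true at s0.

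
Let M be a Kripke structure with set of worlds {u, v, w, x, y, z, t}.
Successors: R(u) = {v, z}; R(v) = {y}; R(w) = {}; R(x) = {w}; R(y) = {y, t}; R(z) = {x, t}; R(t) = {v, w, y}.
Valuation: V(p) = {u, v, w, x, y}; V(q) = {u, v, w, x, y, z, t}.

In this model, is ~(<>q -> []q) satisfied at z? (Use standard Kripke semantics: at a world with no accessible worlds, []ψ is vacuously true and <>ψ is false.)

No

Recall that []ψ holds at a world iff ψ holds at every accessible world, and <>ψ holds iff ψ holds at some accessible world.
At z: <>q -> []q is true, so ~(<>q -> []q) is false.
  At z: <>q is true, []q is true, so <>q -> []q is true.
    At z: <>q requires q at some successor in {x, t}.
      q holds at x, so <>q is true at z.
    At z: []q requires q at every successor {x, t}.
      At x: q is true.
      At t: q is true.
    So []q is true at z.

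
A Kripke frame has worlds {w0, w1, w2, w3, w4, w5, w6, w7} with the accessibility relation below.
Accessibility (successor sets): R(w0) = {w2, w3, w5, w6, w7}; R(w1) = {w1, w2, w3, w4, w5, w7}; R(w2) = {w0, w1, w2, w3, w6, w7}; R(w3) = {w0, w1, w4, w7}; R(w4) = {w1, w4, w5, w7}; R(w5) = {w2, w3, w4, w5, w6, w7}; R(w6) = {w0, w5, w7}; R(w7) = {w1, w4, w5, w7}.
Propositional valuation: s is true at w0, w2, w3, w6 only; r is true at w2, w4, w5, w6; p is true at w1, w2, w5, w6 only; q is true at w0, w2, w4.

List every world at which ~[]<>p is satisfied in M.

Recall that []ψ holds at a world iff ψ holds at every accessible world, and <>ψ holds iff ψ holds at some accessible world.
Let φ = ~[]<>p. Evaluate φ at each world:
  w0 (successors {w2, w3, w5, w6, w7}): φ is false.
  w1 (successors {w1, w2, w3, w4, w5, w7}): φ is false.
  w2 (successors {w0, w1, w2, w3, w6, w7}): φ is false.
  w3 (successors {w0, w1, w4, w7}): φ is false.
  w4 (successors {w1, w4, w5, w7}): φ is false.
  w5 (successors {w2, w3, w4, w5, w6, w7}): φ is false.
  w6 (successors {w0, w5, w7}): φ is false.
  w7 (successors {w1, w4, w5, w7}): φ is false.
For instance, at w6:
  At w6: []<>p is true, so ~[]<>p is false.
    At w6: []<>p requires <>p at every successor {w0, w5, w7}.
      At w0: <>p is true.
      At w5: <>p is true.
      At w7: <>p is true.
    So []<>p is true at w6.
Satisfying worlds: none.

none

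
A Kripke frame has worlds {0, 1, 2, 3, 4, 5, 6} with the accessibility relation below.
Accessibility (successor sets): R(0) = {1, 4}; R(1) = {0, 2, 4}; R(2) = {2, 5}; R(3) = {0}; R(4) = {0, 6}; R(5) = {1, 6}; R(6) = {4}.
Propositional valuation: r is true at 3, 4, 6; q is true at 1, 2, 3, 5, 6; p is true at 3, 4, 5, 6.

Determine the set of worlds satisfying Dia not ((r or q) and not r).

Recall that Dia ψ holds at a world iff ψ holds at some accessible world.
Let φ = Dia not ((r or q) and not r). Evaluate φ at each world:
  0 (successors {1, 4}): φ is true.
  1 (successors {0, 2, 4}): φ is true.
  2 (successors {2, 5}): φ is false.
  3 (successors {0}): φ is true.
  4 (successors {0, 6}): φ is true.
  5 (successors {1, 6}): φ is true.
  6 (successors {4}): φ is true.
For instance, at 1:
  At 1: Dia not ((r or q) and not r) requires not ((r or q) and not r) at some successor in {0, 2, 4}.
    not ((r or q) and not r) holds at 0, so Dia not ((r or q) and not r) is true at 1.
Satisfying worlds: {0, 1, 3, 4, 5, 6}

0, 1, 3, 4, 5, 6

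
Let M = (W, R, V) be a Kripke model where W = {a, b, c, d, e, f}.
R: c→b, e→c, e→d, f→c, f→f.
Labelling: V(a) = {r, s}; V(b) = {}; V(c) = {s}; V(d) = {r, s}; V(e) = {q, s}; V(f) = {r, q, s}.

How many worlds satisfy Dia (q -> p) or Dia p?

Let φ = Dia (q -> p) or Dia p. Evaluate φ at each world:
  a (successors ∅): φ is false.
  b (successors ∅): φ is false.
  c (successors {b}): φ is true.
  d (successors ∅): φ is false.
  e (successors {c, d}): φ is true.
  f (successors {c, f}): φ is true.
For instance, at e:
  At e: Dia (q -> p) is true, Dia p is false, so Dia (q -> p) or Dia p is true.
    At e: Dia (q -> p) requires q -> p at some successor in {c, d}.
      q -> p holds at c, so Dia (q -> p) is true at e.
    At e: Dia p requires p at some successor in {c, d}.
      At c: p is false.
      At d: p is false.
    So Dia p is false at e.
Satisfying worlds: {c, e, f}

3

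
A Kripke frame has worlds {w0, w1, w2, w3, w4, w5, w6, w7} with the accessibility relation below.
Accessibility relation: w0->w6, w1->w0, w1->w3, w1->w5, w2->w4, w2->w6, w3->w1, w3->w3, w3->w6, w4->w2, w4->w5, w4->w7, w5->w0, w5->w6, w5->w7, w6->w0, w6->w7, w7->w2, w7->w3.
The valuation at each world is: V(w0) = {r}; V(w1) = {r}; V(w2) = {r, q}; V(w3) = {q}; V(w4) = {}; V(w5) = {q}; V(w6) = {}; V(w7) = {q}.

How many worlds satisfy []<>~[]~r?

8

Let φ = []<>~[]~r. Evaluate φ at each world:
  w0 (successors {w6}): φ is true.
  w1 (successors {w0, w3, w5}): φ is true.
  w2 (successors {w4, w6}): φ is true.
  w3 (successors {w1, w3, w6}): φ is true.
  w4 (successors {w2, w5, w7}): φ is true.
  w5 (successors {w0, w6, w7}): φ is true.
  w6 (successors {w0, w7}): φ is true.
  w7 (successors {w2, w3}): φ is true.
For instance, at w4:
  At w4: []<>~[]~r requires <>~[]~r at every successor {w2, w5, w7}.
      At w2: <>~[]~r requires ~[]~r at some successor in {w4, w6}.
        ~[]~r holds at w4, so <>~[]~r is true at w2.
      At w5: <>~[]~r requires ~[]~r at some successor in {w0, w6, w7}.
        ~[]~r holds at w6, so <>~[]~r is true at w5.
      At w7: <>~[]~r requires ~[]~r at some successor in {w2, w3}.
        ~[]~r holds at w3, so <>~[]~r is true at w7.
  So []<>~[]~r is true at w4.
Satisfying worlds: {w0, w1, w2, w3, w4, w5, w6, w7}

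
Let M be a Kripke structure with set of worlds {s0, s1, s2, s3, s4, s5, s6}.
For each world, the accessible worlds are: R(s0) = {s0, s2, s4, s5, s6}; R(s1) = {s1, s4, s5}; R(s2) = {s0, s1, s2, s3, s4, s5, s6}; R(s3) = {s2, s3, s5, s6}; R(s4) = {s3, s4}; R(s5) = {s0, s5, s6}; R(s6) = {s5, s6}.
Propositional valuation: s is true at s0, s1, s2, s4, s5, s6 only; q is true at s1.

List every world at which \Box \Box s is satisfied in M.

Recall that \Box ψ holds at a world iff ψ holds at every accessible world, and \Diamond ψ holds iff ψ holds at some accessible world.
Let φ = \Box \Box s. Evaluate φ at each world:
  s0 (successors {s0, s2, s4, s5, s6}): φ is false.
  s1 (successors {s1, s4, s5}): φ is false.
  s2 (successors {s0, s1, s2, s3, s4, s5, s6}): φ is false.
  s3 (successors {s2, s3, s5, s6}): φ is false.
  s4 (successors {s3, s4}): φ is false.
  s5 (successors {s0, s5, s6}): φ is true.
  s6 (successors {s5, s6}): φ is true.
For instance, at s4:
  At s4: \Box \Box s requires \Box s at every successor {s3, s4}.
    \Box s fails at s3, so \Box \Box s is false at s4.
      At s3: \Box s requires s at every successor {s2, s3, s5, s6}.
        s fails at s3, so \Box s is false at s3.
Satisfying worlds: {s5, s6}

s5, s6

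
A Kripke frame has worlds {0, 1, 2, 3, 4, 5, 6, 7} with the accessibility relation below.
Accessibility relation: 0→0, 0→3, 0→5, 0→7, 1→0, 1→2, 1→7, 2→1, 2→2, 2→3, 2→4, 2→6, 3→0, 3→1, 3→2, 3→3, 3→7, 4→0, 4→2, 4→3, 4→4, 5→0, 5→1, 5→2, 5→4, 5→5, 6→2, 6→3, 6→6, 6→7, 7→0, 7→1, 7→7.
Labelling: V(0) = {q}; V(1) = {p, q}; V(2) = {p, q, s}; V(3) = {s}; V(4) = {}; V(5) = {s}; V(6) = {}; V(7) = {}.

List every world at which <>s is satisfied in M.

0, 1, 2, 3, 4, 5, 6

Let φ = <>s. Evaluate φ at each world:
  0 (successors {0, 3, 5, 7}): φ is true.
  1 (successors {0, 2, 7}): φ is true.
  2 (successors {1, 2, 3, 4, 6}): φ is true.
  3 (successors {0, 1, 2, 3, 7}): φ is true.
  4 (successors {0, 2, 3, 4}): φ is true.
  5 (successors {0, 1, 2, 4, 5}): φ is true.
  6 (successors {2, 3, 6, 7}): φ is true.
  7 (successors {0, 1, 7}): φ is false.
For instance, at 4:
  At 4: <>s requires s at some successor in {0, 2, 3, 4}.
    s holds at 2, so <>s is true at 4.
Satisfying worlds: {0, 1, 2, 3, 4, 5, 6}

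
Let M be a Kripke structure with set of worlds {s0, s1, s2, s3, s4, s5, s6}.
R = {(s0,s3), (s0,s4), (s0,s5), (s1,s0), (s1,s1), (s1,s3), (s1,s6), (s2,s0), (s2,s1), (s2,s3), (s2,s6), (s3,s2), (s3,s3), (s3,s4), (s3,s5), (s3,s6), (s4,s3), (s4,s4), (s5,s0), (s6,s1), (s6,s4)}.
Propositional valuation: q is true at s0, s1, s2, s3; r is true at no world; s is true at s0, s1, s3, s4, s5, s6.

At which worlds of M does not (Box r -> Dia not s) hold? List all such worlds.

none

Let φ = not (Box r -> Dia not s). Evaluate φ at each world:
  s0 (successors {s3, s4, s5}): φ is false.
  s1 (successors {s0, s1, s3, s6}): φ is false.
  s2 (successors {s0, s1, s3, s6}): φ is false.
  s3 (successors {s2, s3, s4, s5, s6}): φ is false.
  s4 (successors {s3, s4}): φ is false.
  s5 (successors {s0}): φ is false.
  s6 (successors {s1, s4}): φ is false.
For instance, at s1:
  At s1: Box r -> Dia not s is true, so not (Box r -> Dia not s) is false.
    At s1: Box r is false, Dia not s is false, so Box r -> Dia not s is true.
      At s1: Box r requires r at every successor {s0, s1, s3, s6}.
        r fails at s0, so Box r is false at s1.
      At s1: Dia not s requires not s at some successor in {s0, s1, s3, s6}.
        At s0: not s is false.
        At s1: not s is false.
        At s3: not s is false.
        At s6: not s is false.
      So Dia not s is false at s1.
Satisfying worlds: none.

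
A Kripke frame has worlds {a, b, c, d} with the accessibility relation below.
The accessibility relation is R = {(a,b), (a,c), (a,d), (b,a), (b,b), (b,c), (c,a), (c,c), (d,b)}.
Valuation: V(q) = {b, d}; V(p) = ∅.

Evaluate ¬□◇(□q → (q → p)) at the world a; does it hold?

At a: □◇(□q → (q → p)) is true, so ¬□◇(□q → (q → p)) is false.
  At a: □◇(□q → (q → p)) requires ◇(□q → (q → p)) at every successor {b, c, d}.
      At b: ◇(□q → (q → p)) requires □q → (q → p) at some successor in {a, b, c}.
        □q → (q → p) holds at a, so ◇(□q → (q → p)) is true at b.
      At c: ◇(□q → (q → p)) requires □q → (q → p) at some successor in {a, c}.
        □q → (q → p) holds at a, so ◇(□q → (q → p)) is true at c.
      At d: ◇(□q → (q → p)) requires □q → (q → p) at some successor in {b}.
        □q → (q → p) holds at b, so ◇(□q → (q → p)) is true at d.
  So □◇(□q → (q → p)) is true at a.

No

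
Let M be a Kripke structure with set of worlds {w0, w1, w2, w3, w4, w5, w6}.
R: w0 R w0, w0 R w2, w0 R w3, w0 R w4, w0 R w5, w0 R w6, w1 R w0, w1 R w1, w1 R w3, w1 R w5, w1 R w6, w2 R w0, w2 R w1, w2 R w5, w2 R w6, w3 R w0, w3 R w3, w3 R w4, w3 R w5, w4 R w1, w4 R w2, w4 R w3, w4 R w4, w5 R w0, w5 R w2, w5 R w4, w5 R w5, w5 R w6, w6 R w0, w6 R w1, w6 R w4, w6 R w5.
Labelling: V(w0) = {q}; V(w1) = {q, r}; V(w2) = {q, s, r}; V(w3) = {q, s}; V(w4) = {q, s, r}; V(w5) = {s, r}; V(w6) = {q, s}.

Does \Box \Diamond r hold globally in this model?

Yes

Let φ = \Box \Diamond r. Evaluate φ at each world:
  w0 (successors {w0, w2, w3, w4, w5, w6}): φ is true.
  w1 (successors {w0, w1, w3, w5, w6}): φ is true.
  w2 (successors {w0, w1, w5, w6}): φ is true.
  w3 (successors {w0, w3, w4, w5}): φ is true.
  w4 (successors {w1, w2, w3, w4}): φ is true.
  w5 (successors {w0, w2, w4, w5, w6}): φ is true.
  w6 (successors {w0, w1, w4, w5}): φ is true.
For instance, at w2:
  At w2: \Box \Diamond r requires \Diamond r at every successor {w0, w1, w5, w6}.
    At w0: \Diamond r is true.
    At w1: \Diamond r is true.
    At w5: \Diamond r is true.
    At w6: \Diamond r is true.
  So \Box \Diamond r is true at w2.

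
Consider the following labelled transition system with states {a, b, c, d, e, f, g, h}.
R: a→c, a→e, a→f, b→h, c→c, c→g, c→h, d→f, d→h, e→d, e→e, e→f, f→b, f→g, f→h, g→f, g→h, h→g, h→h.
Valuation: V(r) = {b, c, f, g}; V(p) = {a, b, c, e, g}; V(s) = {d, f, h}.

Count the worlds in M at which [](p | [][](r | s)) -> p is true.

5

Let φ = [](p | [][](r | s)) -> p. Evaluate φ at each world:
  a (successors {c, e, f}): φ is true.
  b (successors {h}): φ is true.
  c (successors {c, g, h}): φ is true.
  d (successors {f, h}): φ is false.
  e (successors {d, e, f}): φ is true.
  f (successors {b, g, h}): φ is false.
  g (successors {f, h}): φ is true.
  h (successors {g, h}): φ is false.
For instance, at a:
  At a: [](p | [][](r | s)) is true, p is true, so [](p | [][](r | s)) -> p is true.
    At a: [](p | [][](r | s)) requires p | [][](r | s) at every successor {c, e, f}.
      At c: p | [][](r | s) is true.
      At e: p | [][](r | s) is true.
      At f: p | [][](r | s) is true.
    So [](p | [][](r | s)) is true at a.
Satisfying worlds: {a, b, c, e, g}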